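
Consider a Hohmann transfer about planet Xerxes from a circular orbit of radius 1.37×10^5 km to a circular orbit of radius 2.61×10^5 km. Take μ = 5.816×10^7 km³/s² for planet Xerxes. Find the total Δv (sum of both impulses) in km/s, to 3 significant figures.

Δv = 5.53 km/s

Semi-major axis of the transfer orbit: a_t = (1.370×10^5 + 2.610×10^5)/2 = 1.990×10^5 km.
At r₁ the circular-orbit speed is v₁ = √(μ/r₁) = 20.604 km/s.
On the transfer ellipse at r₁, v² = μ(2/r − 1/a) gives v_p = √[μ(2/r₁ − 1/a_t)] = 23.596 km/s.
First burn Δv₁ = |v_p − v₁| = 2.992 km/s.
At r₂, v₂ = √(μ/r₂) = 14.928 km/s.
Transfer-orbit speed at r₂: v_a = √[μ(2/r₂ − 1/a_t)] = 12.386 km/s.
Second burn Δv₂ = |v₂ − v_a| = 2.542 km/s.
Total Δv = Δv₁ + Δv₂ = 5.534 km/s.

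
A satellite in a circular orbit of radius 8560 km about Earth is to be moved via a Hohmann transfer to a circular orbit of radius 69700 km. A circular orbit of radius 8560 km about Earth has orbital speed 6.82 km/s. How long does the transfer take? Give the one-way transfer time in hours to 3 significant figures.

t = 10.7 hours

From the circular-orbit relation v² = μ/r at r = 8560 km: μ = v²r = (6.82)² × 8560 = 3.98146×10^5 km³/s².
The Hohmann ellipse has a_t = (r₁ + r₂)/2 = 39130 km.
Transfer time t = π√(a_t³/μ) = π√((39130)³ / 3.98146×10^5) = 38540 s.
Converting: 38540 s ÷ 3600 s/hour = 10.7 hours.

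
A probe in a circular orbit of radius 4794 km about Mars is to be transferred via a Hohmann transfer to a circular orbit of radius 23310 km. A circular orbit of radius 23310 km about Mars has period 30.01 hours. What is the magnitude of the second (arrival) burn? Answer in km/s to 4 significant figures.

From Kepler's third law T² = 4π²r³/μ at r = 23310 km, T = 30.01 hours = 30.01 × 3600 s = 1.08036×10^5 s: μ = 4π²r³/T² = 42840.0 km³/s².
Transfer-ellipse semi-major axis a_t = (r₁ + r₂)/2 = (4794 + 23310)/2 = 14052 km.
On the circular orbit at r = 23310 km, v_c = √(μ/r) = 1.35567 km/s.
Vis-viva on the transfer ellipse at r = 23310 km gives v_t = √[μ(2/r − 1/a_t)] = 0.791833 km/s.
Δv₂ = |v_t − v_c| = |0.791833 − 1.35567| = 0.5638 km/s.

Δv₂ = 0.5638 km/s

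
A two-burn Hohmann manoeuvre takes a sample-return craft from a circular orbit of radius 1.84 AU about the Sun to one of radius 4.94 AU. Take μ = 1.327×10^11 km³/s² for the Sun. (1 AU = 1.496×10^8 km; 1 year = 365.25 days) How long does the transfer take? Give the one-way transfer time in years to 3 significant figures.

t = 3.12 years

In km: r₁ = 1.84 × 1.496×10^8 = 2.75264×10^8 km; r₂ = 4.94 × 1.496×10^8 = 7.39024×10^8 km.
The Hohmann ellipse has a_t = (r₁ + r₂)/2 = 5.07144×10^8 km.
Half the transfer-orbit period gives t = π√(a_t³/μ) = 9.849×10^7 s.
Converting: 9.849×10^7 s ÷ 3.15576×10^7 s/year (365.25 × 86400) = 3.12 years.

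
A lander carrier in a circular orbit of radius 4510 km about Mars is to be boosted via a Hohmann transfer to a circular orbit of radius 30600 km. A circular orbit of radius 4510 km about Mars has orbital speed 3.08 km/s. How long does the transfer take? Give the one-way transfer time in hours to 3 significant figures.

From the circular-orbit relation v² = μ/r at r = 4510 km: μ = v²r = (3.08)² × 4510 = 42783.7 km³/s².
The Hohmann ellipse has a_t = (r₁ + r₂)/2 = 17555 km.
Transfer time t = π√(a_t³/μ) = π√((17555)³ / 42783.7) = 35330 s.
Converting: 35330 s ÷ 3600 s/hour = 9.81 hours.

t = 9.81 hours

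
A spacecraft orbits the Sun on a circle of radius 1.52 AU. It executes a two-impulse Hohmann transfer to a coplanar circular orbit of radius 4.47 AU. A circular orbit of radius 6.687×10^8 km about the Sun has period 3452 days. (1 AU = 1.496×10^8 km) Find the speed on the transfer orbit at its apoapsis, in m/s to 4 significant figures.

From Kepler's third law T² = 4π²r³/μ at r = 6.687×10^8 km, T = 3452 days = 3452 × 86400 s = 2.982528×10^8 s: μ = 4π²r³/T² = 1.32704×10^11 km³/s².
In km: r₁ = 1.52 × 1.496×10^8 = 2.27392×10^8 km; r₂ = 4.47 × 1.496×10^8 = 6.68712×10^8 km.
Transfer-ellipse semi-major axis a_t = (r₁ + r₂)/2 = (2.27392×10^8 + 6.68712×10^8)/2 = 4.48052×10^8 km.
The apoapsis of the transfer ellipse is at r = 6.68712×10^8 km.
From the vis-viva equation, v = √[μ(2/r − 1/a_t)] = 10.04 km/s.

v = 10040 m/s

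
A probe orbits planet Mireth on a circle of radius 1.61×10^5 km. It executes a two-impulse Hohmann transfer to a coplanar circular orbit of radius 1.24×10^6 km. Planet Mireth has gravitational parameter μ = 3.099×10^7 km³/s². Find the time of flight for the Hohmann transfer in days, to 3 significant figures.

t = 3.83 days

Transfer-ellipse semi-major axis a_t = (r₁ + r₂)/2 = (1.610×10^5 + 1.240×10^6)/2 = 7.005×10^5 km.
Transfer time t = π√(a_t³/μ) = π√((7.005×10^5)³ / 3.099×10^7) = 3.309×10^5 s.
Converting: 3.309×10^5 s ÷ 86400 s/day = 3.83 days.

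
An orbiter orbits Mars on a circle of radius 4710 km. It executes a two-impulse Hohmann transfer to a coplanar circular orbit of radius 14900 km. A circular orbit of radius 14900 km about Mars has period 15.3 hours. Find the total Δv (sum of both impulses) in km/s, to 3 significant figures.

From Kepler's third law T² = 4π²r³/μ at r = 14900 km, T = 15.3 hours = 15.3 × 3600 s = 55080 s: μ = 4π²r³/T² = 43045.8 km³/s².
Transfer-ellipse semi-major axis a_t = (r₁ + r₂)/2 = (4710 + 14900)/2 = 9805 km.
At r₁ the circular-orbit speed is v₁ = √(μ/r₁) = 3.0231 km/s.
Transfer-orbit speed at r₁ (v² = μ(2/r − 1/a)): v_p = √[μ(2/r₁ − 1/a_t)] = 3.7267 km/s.
First burn Δv₁ = |v_p − v₁| = 0.7036 km/s.
At r₂, v₂ = √(μ/r₂) = 1.6997 km/s.
Transfer-orbit speed at r₂: v_a = √[μ(2/r₂ − 1/a_t)] = 1.1780 km/s.
Second burn Δv₂ = |v₂ − v_a| = 0.5217 km/s.
Total Δv = Δv₁ + Δv₂ = 1.225 km/s.

Δv = 1.23 km/s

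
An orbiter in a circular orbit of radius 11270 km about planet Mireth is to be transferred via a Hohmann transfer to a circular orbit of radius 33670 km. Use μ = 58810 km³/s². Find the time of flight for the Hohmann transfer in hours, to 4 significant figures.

Semi-major axis of the transfer orbit: a_t = (11270 + 33670)/2 = 22470 km.
Half the transfer-orbit period gives t = π√(a_t³/μ) = 43630 s.
Converting: 43630 s ÷ 3600 s/hour = 12.12 hours.

t = 12.12 hours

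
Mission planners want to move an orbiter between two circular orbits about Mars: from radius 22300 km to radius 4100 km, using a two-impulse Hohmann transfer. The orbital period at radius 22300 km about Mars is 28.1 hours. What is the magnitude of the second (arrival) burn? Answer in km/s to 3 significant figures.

From Kepler's third law T² = 4π²r³/μ at r = 22300 km, T = 28.1 hours = 28.1 × 3600 s = 1.0116×10^5 s: μ = 4π²r³/T² = 42781.6 km³/s².
Semi-major axis of the transfer orbit: a_t = (22300 + 4100)/2 = 13200 km.
On the circular orbit at r = 4100 km, v_c = √(μ/r) = 3.2303 km/s.
Vis-viva on the transfer ellipse at r = 4100 km gives v_t = √[μ(2/r − 1/a_t)] = 4.1986 km/s.
Δv₂ = |v_t − v_c| = |4.1986 − 3.2303| = 0.9683 km/s.

Δv₂ = 0.968 km/s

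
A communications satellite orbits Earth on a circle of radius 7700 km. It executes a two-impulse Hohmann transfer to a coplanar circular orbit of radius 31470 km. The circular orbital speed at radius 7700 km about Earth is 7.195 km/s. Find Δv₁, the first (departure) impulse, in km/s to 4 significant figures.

From the circular-orbit relation v² = μ/r at r = 7700 km: μ = v²r = (7.195)² × 7700 = 3.98614×10^5 km³/s².
The Hohmann ellipse has a_t = (r₁ + r₂)/2 = 19585 km.
Circular speed at r = 7700 km: v_c = √(μ/r) = 7.195 km/s.
Transfer-orbit speed at the same r (vis-viva, a = a_t): v_t = √[μ(2/r − 1/a_t)] = 9.120 km/s.
Δv₁ = |v_t − v_c| = |9.120 − 7.195| = 1.925 km/s.

Δv₁ = 1.925 km/s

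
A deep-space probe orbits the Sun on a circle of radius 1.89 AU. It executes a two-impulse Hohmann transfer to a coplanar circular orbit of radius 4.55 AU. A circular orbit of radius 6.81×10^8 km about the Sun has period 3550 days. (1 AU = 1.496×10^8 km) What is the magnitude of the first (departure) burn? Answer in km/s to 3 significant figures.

From Kepler's third law T² = 4π²r³/μ at r = 6.81×10^8 km, T = 3550 days = 3550 × 86400 s = 3.0672×10^8 s: μ = 4π²r³/T² = 1.32531×10^11 km³/s².
In km: r₁ = 1.89 × 1.496×10^8 = 2.82744×10^8 km; r₂ = 4.55 × 1.496×10^8 = 6.8068×10^8 km.
The Hohmann ellipse has a_t = (r₁ + r₂)/2 = 4.81712×10^8 km.
On the circular orbit at r = 2.82744×10^8 km, v_c = √(μ/r) = 21.650 km/s.
Vis-viva on the transfer ellipse at r = 2.82744×10^8 km gives v_t = √[μ(2/r − 1/a_t)] = 25.736 km/s.
Δv₁ = |v_t − v_c| = |25.736 − 21.650| = 4.086 km/s.

Δv₁ = 4.09 km/s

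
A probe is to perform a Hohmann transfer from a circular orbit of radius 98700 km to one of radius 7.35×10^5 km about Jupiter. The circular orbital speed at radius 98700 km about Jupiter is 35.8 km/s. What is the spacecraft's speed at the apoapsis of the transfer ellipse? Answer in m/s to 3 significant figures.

From the circular-orbit relation v² = μ/r at r = 98700 km: μ = v²r = (35.8)² × 98700 = 1.26498×10^8 km³/s².
Semi-major axis of the transfer orbit: a_t = (98700 + 7.350×10^5)/2 = 4.1685×10^5 km.
At apoapsis, r = 7.350×10^5 km.
From the vis-viva equation, v = √[μ(2/r − 1/a_t)] = 6.384 km/s.

v = 6380 m/s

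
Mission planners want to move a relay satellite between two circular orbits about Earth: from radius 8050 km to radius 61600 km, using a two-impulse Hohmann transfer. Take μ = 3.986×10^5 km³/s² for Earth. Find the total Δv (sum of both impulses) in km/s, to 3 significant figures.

Transfer-ellipse semi-major axis a_t = (r₁ + r₂)/2 = (8050 + 61600)/2 = 34825 km.
At r₁ the circular-orbit speed is v₁ = √(μ/r₁) = 7.037 km/s.
On the transfer ellipse at r₁, vis-viva gives v_p = √[μ(2/r₁ − 1/a_t)] = 9.359 km/s.
First burn Δv₁ = |v_p − v₁| = 2.322 km/s.
Circular speed at r₂: v₂ = √(μ/r₂) = 2.544 km/s.
Transfer-orbit speed at r₂: v_a = √[μ(2/r₂ − 1/a_t)] = 1.223 km/s.
Second burn Δv₂ = |v₂ − v_a| = 1.321 km/s.
Total Δv = Δv₁ + Δv₂ = 3.643 km/s.

Δv = 3.64 km/s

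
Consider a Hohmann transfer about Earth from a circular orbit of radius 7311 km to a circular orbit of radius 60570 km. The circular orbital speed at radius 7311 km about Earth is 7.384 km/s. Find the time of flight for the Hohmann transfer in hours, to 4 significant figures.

From the circular-orbit relation v² = μ/r at r = 7311 km: μ = v²r = (7.384)² × 7311 = 3.98621×10^5 km³/s².
Semi-major axis of the transfer orbit: a_t = (7311 + 60570)/2 = 33940.5 km.
By Kepler's third law the transfer-orbit period is T = 2π√(a_t³/μ), so t = T/2 = 31113.4 s.
Converting: 31113.4 s ÷ 3600 s/hour = 8.643 hours.

t = 8.643 hours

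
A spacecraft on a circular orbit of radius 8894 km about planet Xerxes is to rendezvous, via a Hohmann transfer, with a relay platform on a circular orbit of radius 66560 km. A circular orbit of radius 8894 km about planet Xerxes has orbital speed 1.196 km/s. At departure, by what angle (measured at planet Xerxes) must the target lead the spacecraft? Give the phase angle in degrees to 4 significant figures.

From the circular-orbit relation v² = μ/r at r = 8894 km: μ = v²r = (1.196)² × 8894 = 12722.1 km³/s².
Semi-major axis of the transfer orbit: a_t = (8894 + 66560)/2 = 37727 km.
Transfer time t = π√(a_t³/μ) = 2.0410×10^5 s.
Target angular speed ω₂ = √(μ/r₂³) = 6.5684×10^-6 rad/s.
Angle swept by the target during transfer: ω₂·t = 1.3406 rad = 76.81°.
The spacecraft traverses 180° on the transfer ellipse, so the target must lead by 180° − 76.81° = 103.2°.

φ = 103.2°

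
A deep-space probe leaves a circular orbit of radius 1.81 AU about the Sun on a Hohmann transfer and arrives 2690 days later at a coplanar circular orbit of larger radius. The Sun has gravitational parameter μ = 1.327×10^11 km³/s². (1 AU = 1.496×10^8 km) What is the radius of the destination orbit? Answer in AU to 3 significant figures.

In km: r₁ = 1.81 × 1.496×10^8 = 2.70776×10^8 km.
Transfer time t = 2690 days = 2.32416×10^8 s, and t = π√(a_t³/μ).
So a_t = (μ t²/π²)^(1/3) = (1.327×10^11 × (2.32416×10^8)² / π²)^(1/3) = 8.9888×10^8 km.
Since a_t = (r₁ + r₂)/2, r₂ = 2a_t − r₁ = 2×8.9888×10^8 − 2.70776×10^8 = 1.526984×10^9 km.
In AU: r₂ = 1.526984×10^9 / 1.496×10^8 = 10.2 AU.

r₂ = 10.2 AU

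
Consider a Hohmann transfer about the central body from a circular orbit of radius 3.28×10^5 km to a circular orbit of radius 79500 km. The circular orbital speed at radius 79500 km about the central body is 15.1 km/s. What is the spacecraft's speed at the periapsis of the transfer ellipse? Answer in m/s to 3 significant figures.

From the circular-orbit relation v² = μ/r at r = 79500 km: μ = v²r = (15.1)² × 79500 = 1.81268×10^7 km³/s².
Semi-major axis of the transfer orbit: a_t = (3.280×10^5 + 79500)/2 = 2.0375×10^5 km.
At periapsis, r = 79500 km.
Applying v² = μ(2/r − 1/a_t): v = 19.16 km/s.

v = 19200 m/s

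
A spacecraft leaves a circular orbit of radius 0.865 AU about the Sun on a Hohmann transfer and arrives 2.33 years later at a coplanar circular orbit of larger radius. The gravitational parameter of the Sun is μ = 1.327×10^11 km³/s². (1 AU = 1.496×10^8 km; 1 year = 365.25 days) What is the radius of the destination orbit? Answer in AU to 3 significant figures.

In km: r₁ = 0.865 × 1.496×10^8 = 1.29404×10^8 km.
Transfer time t = 2.33 years × 365.25 × 86400 s = 7.3529208×10^7 s, and t = π√(a_t³/μ).
So a_t = (μ t²/π²)^(1/3) = (1.327×10^11 × (7.3529208×10^7)² / π²)^(1/3) = 4.1735×10^8 km.
Since a_t = (r₁ + r₂)/2, r₂ = 2a_t − r₁ = 2×4.1735×10^8 − 1.29404×10^8 = 7.05296×10^8 km.
In AU: r₂ = 7.05296×10^8 / 1.496×10^8 = 4.71 AU.

r₂ = 4.71 AU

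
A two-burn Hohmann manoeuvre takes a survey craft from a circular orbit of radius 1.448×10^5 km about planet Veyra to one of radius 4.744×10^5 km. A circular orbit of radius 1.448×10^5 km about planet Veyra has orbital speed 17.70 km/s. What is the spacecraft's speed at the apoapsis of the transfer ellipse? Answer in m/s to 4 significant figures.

v = 6688 m/s

From the circular-orbit relation v² = μ/r at r = 1.448×10^5 km: μ = v²r = (17.70)² × 1.448×10^5 = 4.53644×10^7 km³/s².
Transfer-ellipse semi-major axis a_t = (r₁ + r₂)/2 = (1.448×10^5 + 4.744×10^5)/2 = 3.096×10^5 km.
The apoapsis of the transfer ellipse is at r = 4.744×10^5 km.
From the vis-viva equation, v = √[μ(2/r − 1/a_t)] = 6.688 km/s.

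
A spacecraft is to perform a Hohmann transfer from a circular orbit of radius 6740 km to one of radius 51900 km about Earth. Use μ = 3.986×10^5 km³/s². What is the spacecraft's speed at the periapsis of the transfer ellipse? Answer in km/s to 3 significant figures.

v = 10.2 km/s

Semi-major axis of the transfer orbit: a_t = (6740 + 51900)/2 = 29320 km.
The periapsis of the transfer ellipse is at r = 6740 km.
From the vis-viva equation, v = √[μ(2/r − 1/a_t)] = 10.23 km/s.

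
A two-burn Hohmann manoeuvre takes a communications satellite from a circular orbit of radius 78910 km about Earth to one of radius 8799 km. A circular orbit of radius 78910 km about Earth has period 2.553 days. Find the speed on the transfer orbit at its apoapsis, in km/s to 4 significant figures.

From Kepler's third law T² = 4π²r³/μ at r = 78910 km, T = 2.553 days = 2.553 × 86400 s = 2.205792×10^5 s: μ = 4π²r³/T² = 3.98682×10^5 km³/s².
The Hohmann ellipse has a_t = (r₁ + r₂)/2 = 43854.5 km.
At apoapsis, r = 78910 km.
Applying v² = μ(2/r − 1/a_t): v = 1.007 km/s.

v = 1.007 km/s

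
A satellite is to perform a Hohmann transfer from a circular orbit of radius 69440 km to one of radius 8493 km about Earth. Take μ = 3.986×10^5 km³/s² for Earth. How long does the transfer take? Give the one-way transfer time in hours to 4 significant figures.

The Hohmann ellipse has a_t = (r₁ + r₂)/2 = 38966.5 km.
By Kepler's third law the transfer-orbit period is T = 2π√(a_t³/μ), so t = T/2 = 38280 s.
Converting: 38280 s ÷ 3600 s/hour = 10.63 hours.

t = 10.63 hours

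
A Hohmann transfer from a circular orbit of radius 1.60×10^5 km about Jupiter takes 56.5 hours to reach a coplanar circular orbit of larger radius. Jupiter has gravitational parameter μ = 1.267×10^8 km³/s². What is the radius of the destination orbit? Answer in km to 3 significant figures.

r₂ = 1.46×10^6 km

Transfer time t = 56.5 hours = 2.034×10^5 s, and t = π√(a_t³/μ).
So a_t = (μ t²/π²)^(1/3) = (1.267×10^8 × (2.034×10^5)² / π²)^(1/3) = 8.0983×10^5 km.
Since a_t = (r₁ + r₂)/2, r₂ = 2a_t − r₁ = 2×8.0983×10^5 − 1.600×10^5 = 1.45966×10^6 km.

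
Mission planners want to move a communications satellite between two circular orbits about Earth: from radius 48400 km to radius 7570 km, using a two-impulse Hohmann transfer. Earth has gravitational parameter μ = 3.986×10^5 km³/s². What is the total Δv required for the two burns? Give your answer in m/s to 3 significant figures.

Δv = 3660 m/s

Transfer-ellipse semi-major axis a_t = (r₁ + r₂)/2 = (48400 + 7570)/2 = 27985 km.
At r₁ the circular-orbit speed is v₁ = √(μ/r₁) = 2.870 km/s.
On the transfer ellipse at r₁, v² = μ(2/r − 1/a) gives v_a = √[μ(2/r₁ − 1/a_t)] = 1.493 km/s.
First burn Δv₁ = |v_a − v₁| = 1.377 km/s.
Circular speed at r₂: v₂ = √(μ/r₂) = 7.256 km/s.
Transfer-orbit speed at r₂: v_p = √[μ(2/r₂ − 1/a_t)] = 9.543 km/s.
Second burn Δv₂ = |v₂ − v_p| = 2.287 km/s.
Δv = Δv₁ + Δv₂ = 1.377 + 2.287 = 3.664 km/s.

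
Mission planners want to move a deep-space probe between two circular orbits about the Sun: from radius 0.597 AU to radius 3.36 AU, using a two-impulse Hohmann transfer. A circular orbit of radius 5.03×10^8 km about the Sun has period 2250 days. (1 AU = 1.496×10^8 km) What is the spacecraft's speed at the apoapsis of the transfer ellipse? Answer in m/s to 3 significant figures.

v = 8930 m/s

From Kepler's third law T² = 4π²r³/μ at r = 5.03×10^8 km, T = 2250 days = 2250 × 86400 s = 1.944×10^8 s: μ = 4π²r³/T² = 1.32945×10^11 km³/s².
In km: r₁ = 0.597 × 1.496×10^8 = 8.93112×10^7 km; r₂ = 3.36 × 1.496×10^8 = 5.02656×10^8 km.
The Hohmann ellipse has a_t = (r₁ + r₂)/2 = 2.959836×10^8 km.
The apoapsis of the transfer ellipse is at r = 5.02656×10^8 km.
Applying v² = μ(2/r − 1/a_t): v = 8.933 km/s.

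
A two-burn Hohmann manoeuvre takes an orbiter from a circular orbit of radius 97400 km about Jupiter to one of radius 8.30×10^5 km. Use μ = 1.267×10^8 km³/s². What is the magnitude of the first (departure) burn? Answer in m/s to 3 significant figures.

Δv₁ = 12200 m/s

Semi-major axis of the transfer orbit: a_t = (97400 + 8.300×10^5)/2 = 4.637×10^5 km.
On the circular orbit at r = 97400 km, v_c = √(μ/r) = 36.067 km/s.
Vis-viva on the transfer ellipse at r = 97400 km gives v_t = √[μ(2/r − 1/a_t)] = 48.254 km/s.
Δv₁ = |v_t − v_c| = |48.254 − 36.067| = 12.19 km/s.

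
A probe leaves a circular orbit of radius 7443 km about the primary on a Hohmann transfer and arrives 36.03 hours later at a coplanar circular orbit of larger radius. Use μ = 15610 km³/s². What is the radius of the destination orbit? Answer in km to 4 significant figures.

r₂ = 52270 km

Transfer time t = 36.03 hours = 1.29708×10^5 s, and t = π√(a_t³/μ).
So a_t = (μ t²/π²)^(1/3) = (15610 × (1.29708×10^5)² / π²)^(1/3) = 29855 km.
Since a_t = (r₁ + r₂)/2, r₂ = 2a_t − r₁ = 2×29855 − 7443 = 52267 km.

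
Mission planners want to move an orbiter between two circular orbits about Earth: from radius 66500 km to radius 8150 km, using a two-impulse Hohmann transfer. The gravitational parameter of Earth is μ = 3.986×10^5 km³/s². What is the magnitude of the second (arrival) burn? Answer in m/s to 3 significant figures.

Transfer-ellipse semi-major axis a_t = (r₁ + r₂)/2 = (66500 + 8150)/2 = 37325 km.
Circular speed at r = 8150 km: v_c = √(μ/r) = 6.9934 km/s.
Transfer-orbit speed at the same r (vis-viva, a = a_t): v_t = √[μ(2/r − 1/a_t)] = 9.3347 km/s.
Δv₂ = |v_t − v_c| = |9.3347 − 6.9934| = 2.341 km/s.

Δv₂ = 2340 m/s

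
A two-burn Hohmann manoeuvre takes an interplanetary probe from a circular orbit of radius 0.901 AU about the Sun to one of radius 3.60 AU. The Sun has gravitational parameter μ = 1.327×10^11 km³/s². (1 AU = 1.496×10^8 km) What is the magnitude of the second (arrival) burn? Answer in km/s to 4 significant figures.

In km: r₁ = 0.901 × 1.496×10^8 = 1.347896×10^8 km; r₂ = 3.60 × 1.496×10^8 = 5.3856×10^8 km.
Semi-major axis of the transfer orbit: a_t = (1.347896×10^8 + 5.3856×10^8)/2 = 3.366748×10^8 km.
On the circular orbit at r = 5.3856×10^8 km, v_c = √(μ/r) = 15.697 km/s.
Transfer-orbit speed at the same r (vis-viva, a = a_t): v_t = √[μ(2/r − 1/a_t)] = 9.9321 km/s.
Δv₂ = |v_t − v_c| = |9.9321 − 15.697| = 5.765 km/s.

Δv₂ = 5.765 km/s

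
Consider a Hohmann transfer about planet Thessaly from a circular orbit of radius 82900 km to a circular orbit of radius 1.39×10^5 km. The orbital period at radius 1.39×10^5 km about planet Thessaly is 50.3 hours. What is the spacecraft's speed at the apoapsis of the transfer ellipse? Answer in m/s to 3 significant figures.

v = 4170 m/s

From Kepler's third law T² = 4π²r³/μ at r = 1.39×10^5 km, T = 50.3 hours = 50.3 × 3600 s = 1.8108×10^5 s: μ = 4π²r³/T² = 3.23343×10^6 km³/s².
Transfer-ellipse semi-major axis a_t = (r₁ + r₂)/2 = (82900 + 1.390×10^5)/2 = 1.1095×10^5 km.
The apoapsis of the transfer ellipse is at r = 1.390×10^5 km.
From the vis-viva equation, v = √[μ(2/r − 1/a_t)] = 4.169 km/s.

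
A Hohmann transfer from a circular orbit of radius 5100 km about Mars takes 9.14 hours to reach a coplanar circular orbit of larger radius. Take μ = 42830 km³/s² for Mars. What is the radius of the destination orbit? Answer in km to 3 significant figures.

Transfer time t = 9.14 hours = 32904 s, and t = π√(a_t³/μ).
So a_t = (μ t²/π²)^(1/3) = (42830 × (32904)² / π²)^(1/3) = 16749 km.
Since a_t = (r₁ + r₂)/2, r₂ = 2a_t − r₁ = 2×16749 − 5100 = 28398 km.

r₂ = 28400 km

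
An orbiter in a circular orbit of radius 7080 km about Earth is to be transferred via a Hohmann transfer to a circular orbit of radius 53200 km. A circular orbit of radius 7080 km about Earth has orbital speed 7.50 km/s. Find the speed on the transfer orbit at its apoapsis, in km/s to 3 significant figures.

v = 1.33 km/s

From the circular-orbit relation v² = μ/r at r = 7080 km: μ = v²r = (7.50)² × 7080 = 3.98250×10^5 km³/s².
Transfer-ellipse semi-major axis a_t = (r₁ + r₂)/2 = (7080 + 53200)/2 = 30140 km.
The apoapsis of the transfer ellipse is at r = 53200 km.
Vis-viva: v = √[μ(2/r − 1/a_t)] = √[3.98250×10^5 × (2/53200 − 1/30140)] = 1.326 km/s.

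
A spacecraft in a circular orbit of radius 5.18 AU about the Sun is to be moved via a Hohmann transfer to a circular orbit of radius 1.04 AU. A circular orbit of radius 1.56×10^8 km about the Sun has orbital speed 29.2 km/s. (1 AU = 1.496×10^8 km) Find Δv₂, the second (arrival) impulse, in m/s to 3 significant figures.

From the circular-orbit relation v² = μ/r at r = 1.56×10^8 km: μ = v²r = (29.2)² × 1.56×10^8 = 1.33012×10^11 km³/s².
In km: r₁ = 5.18 × 1.496×10^8 = 7.74928×10^8 km; r₂ = 1.04 × 1.496×10^8 = 1.55584×10^8 km.
Transfer-ellipse semi-major axis a_t = (r₁ + r₂)/2 = (7.74928×10^8 + 1.55584×10^8)/2 = 4.65256×10^8 km.
On the circular orbit at r = 1.55584×10^8 km, v_c = √(μ/r) = 29.239 km/s.
Vis-viva on the transfer ellipse at r = 1.55584×10^8 km gives v_t = √[μ(2/r − 1/a_t)] = 37.735 km/s.
Δv₂ = |v_t − v_c| = |37.735 − 29.239| = 8.496 km/s.

Δv₂ = 8500 m/s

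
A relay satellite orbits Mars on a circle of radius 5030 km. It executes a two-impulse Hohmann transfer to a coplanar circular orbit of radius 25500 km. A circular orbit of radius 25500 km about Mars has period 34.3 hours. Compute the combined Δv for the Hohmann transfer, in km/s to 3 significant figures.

Δv = 1.41 km/s

From Kepler's third law T² = 4π²r³/μ at r = 25500 km, T = 34.3 hours = 34.3 × 3600 s = 1.2348×10^5 s: μ = 4π²r³/T² = 42932.6 km³/s².
Semi-major axis of the transfer orbit: a_t = (5030 + 25500)/2 = 15265 km.
Circular speed at r₁: v₁ = √(μ/r₁) = √(42932.6/5030) = 2.9215 km/s.
Transfer-orbit speed at r₁ (v² = μ(2/r − 1/a)): v_p = √[μ(2/r₁ − 1/a_t)] = 3.7760 km/s.
First burn Δv₁ = |v_p − v₁| = 0.8545 km/s.
At r₂, v₂ = √(μ/r₂) = 1.2975 km/s.
Transfer-orbit speed at r₂: v_a = √[μ(2/r₂ − 1/a_t)] = 0.74483 km/s.
Second burn Δv₂ = |v₂ − v_a| = 0.5527 km/s.
Δv = Δv₁ + Δv₂ = 0.8545 + 0.5527 = 1.407 km/s.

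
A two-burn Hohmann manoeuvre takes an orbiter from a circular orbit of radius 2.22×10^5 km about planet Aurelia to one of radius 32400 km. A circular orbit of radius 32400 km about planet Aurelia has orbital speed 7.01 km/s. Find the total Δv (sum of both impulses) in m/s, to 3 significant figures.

From the circular-orbit relation v² = μ/r at r = 32400 km: μ = v²r = (7.01)² × 32400 = 1.59214×10^6 km³/s².
The Hohmann ellipse has a_t = (r₁ + r₂)/2 = 1.272×10^5 km.
At r₁ the circular-orbit speed is v₁ = √(μ/r₁) = 2.678 km/s.
On the transfer ellipse at r₁, vis-viva gives v_a = √[μ(2/r₁ − 1/a_t)] = 1.352 km/s.
First burn Δv₁ = |v_a − v₁| = 1.326 km/s.
Circular speed at r₂: v₂ = √(μ/r₂) = 7.010 km/s.
Transfer-orbit speed at r₂: v_p = √[μ(2/r₂ − 1/a_t)] = 9.261 km/s.
Second burn Δv₂ = |v₂ − v_p| = 2.251 km/s.
Total Δv = Δv₁ + Δv₂ = 3.577 km/s.

Δv = 3580 m/s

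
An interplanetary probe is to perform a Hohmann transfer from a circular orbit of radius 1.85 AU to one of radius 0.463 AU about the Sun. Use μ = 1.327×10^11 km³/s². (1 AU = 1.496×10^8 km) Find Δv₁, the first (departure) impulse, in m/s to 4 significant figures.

In km: r₁ = 1.85 × 1.496×10^8 = 2.7676×10^8 km; r₂ = 0.463 × 1.496×10^8 = 6.92648×10^7 km.
Semi-major axis of the transfer orbit: a_t = (2.7676×10^8 + 6.92648×10^7)/2 = 1.730124×10^8 km.
On the circular orbit at r = 2.7676×10^8 km, v_c = √(μ/r) = 21.897 km/s.
Transfer-orbit speed at the same r (vis-viva, a = a_t): v_t = √[μ(2/r − 1/a_t)] = 13.855 km/s.
Δv₁ = |v_t − v_c| = |13.855 − 21.897| = 8.042 km/s.

Δv₁ = 8042 m/s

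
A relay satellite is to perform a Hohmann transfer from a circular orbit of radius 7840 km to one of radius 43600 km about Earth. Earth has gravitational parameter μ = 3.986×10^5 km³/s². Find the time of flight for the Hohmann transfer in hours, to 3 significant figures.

The Hohmann ellipse has a_t = (r₁ + r₂)/2 = 25720 km.
Half the transfer-orbit period gives t = π√(a_t³/μ) = 20530 s.
Converting: 20530 s ÷ 3600 s/hour = 5.70 hours.

t = 5.70 hours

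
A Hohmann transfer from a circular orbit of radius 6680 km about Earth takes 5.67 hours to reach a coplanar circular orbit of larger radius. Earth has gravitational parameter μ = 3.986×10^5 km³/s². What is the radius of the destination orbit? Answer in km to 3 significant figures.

Transfer time t = 5.67 hours = 20412 s, and t = π√(a_t³/μ).
So a_t = (μ t²/π²)^(1/3) = (3.986×10^5 × (20412)² / π²)^(1/3) = 25625 km.
Since a_t = (r₁ + r₂)/2, r₂ = 2a_t − r₁ = 2×25625 − 6680 = 44570 km.

r₂ = 44600 km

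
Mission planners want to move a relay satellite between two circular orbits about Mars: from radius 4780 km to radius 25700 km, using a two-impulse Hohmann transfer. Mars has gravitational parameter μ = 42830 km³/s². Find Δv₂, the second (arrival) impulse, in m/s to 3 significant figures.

Transfer-ellipse semi-major axis a_t = (r₁ + r₂)/2 = (4780 + 25700)/2 = 15240 km.
Circular speed at r = 25700 km: v_c = √(μ/r) = 1.291 km/s.
Transfer-orbit speed at the same r (vis-viva, a = a_t): v_t = √[μ(2/r − 1/a_t)] = 0.7230 km/s.
Δv₂ = |v_t − v_c| = |0.7230 − 1.291| = 0.5680 km/s.

Δv₂ = 568 m/s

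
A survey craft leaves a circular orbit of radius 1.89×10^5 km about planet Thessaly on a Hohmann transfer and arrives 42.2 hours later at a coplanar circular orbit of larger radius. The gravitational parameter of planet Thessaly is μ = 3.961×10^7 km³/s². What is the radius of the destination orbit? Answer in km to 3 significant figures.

Transfer time t = 42.2 hours = 1.5192×10^5 s, and t = π√(a_t³/μ).
So a_t = (μ t²/π²)^(1/3) = (3.961×10^7 × (1.5192×10^5)² / π²)^(1/3) = 4.5246×10^5 km.
Since a_t = (r₁ + r₂)/2, r₂ = 2a_t − r₁ = 2×4.5246×10^5 − 1.890×10^5 = 7.1592×10^5 km.

r₂ = 7.16×10^5 km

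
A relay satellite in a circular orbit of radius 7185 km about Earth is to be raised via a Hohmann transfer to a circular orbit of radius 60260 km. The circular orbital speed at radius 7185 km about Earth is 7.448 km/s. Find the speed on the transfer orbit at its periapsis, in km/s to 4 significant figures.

From the circular-orbit relation v² = μ/r at r = 7185 km: μ = v²r = (7.448)² × 7185 = 3.98571×10^5 km³/s².
Transfer-ellipse semi-major axis a_t = (r₁ + r₂)/2 = (7185 + 60260)/2 = 33722.5 km.
At periapsis, r = 7185 km.
Applying v² = μ(2/r − 1/a_t): v = 9.956 km/s.

v = 9.956 km/s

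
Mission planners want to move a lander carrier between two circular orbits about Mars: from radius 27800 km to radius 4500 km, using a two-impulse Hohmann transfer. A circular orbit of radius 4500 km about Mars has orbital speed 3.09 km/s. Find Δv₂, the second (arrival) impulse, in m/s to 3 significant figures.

Δv₂ = 964 m/s

From the circular-orbit relation v² = μ/r at r = 4500 km: μ = v²r = (3.09)² × 4500 = 42966.4 km³/s².
Semi-major axis of the transfer orbit: a_t = (27800 + 4500)/2 = 16150 km.
On the circular orbit at r = 4500 km, v_c = √(μ/r) = 3.0900 km/s.
Transfer-orbit speed at the same r (vis-viva, a = a_t): v_t = √[μ(2/r − 1/a_t)] = 4.0541 km/s.
Δv₂ = |v_t − v_c| = |4.0541 − 3.0900| = 0.9641 km/s.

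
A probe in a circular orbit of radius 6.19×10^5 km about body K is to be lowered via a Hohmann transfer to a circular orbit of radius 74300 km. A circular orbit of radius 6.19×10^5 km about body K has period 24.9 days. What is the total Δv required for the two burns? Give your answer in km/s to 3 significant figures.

Δv = 2.73 km/s

From Kepler's third law T² = 4π²r³/μ at r = 6.19×10^5 km, T = 24.9 days = 24.9 × 86400 s = 2.15136×10^6 s: μ = 4π²r³/T² = 2.02304×10^6 km³/s².
Transfer-ellipse semi-major axis a_t = (r₁ + r₂)/2 = (6.190×10^5 + 74300)/2 = 3.4665×10^5 km.
At r₁ the circular-orbit speed is v₁ = √(μ/r₁) = 1.80783 km/s.
Transfer-orbit speed at r₁ (v² = μ(2/r − 1/a)): v_a = √[μ(2/r₁ − 1/a_t)] = 0.836963 km/s.
First burn Δv₁ = |v_a − v₁| = 0.9709 km/s.
At r₂, v₂ = √(μ/r₂) = 5.218 km/s.
Transfer-orbit speed at r₂: v_p = √[μ(2/r₂ − 1/a_t)] = 6.973 km/s.
Second burn Δv₂ = |v₂ − v_p| = 1.755 km/s.
Total Δv = Δv₁ + Δv₂ = 2.726 km/s.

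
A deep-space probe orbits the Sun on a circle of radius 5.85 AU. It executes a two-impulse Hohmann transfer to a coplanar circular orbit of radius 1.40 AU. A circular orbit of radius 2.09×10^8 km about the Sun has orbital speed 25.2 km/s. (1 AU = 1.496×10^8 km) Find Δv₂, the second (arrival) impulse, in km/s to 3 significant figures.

Δv₂ = 6.81 km/s

From the circular-orbit relation v² = μ/r at r = 2.09×10^8 km: μ = v²r = (25.2)² × 2.09×10^8 = 1.32723×10^11 km³/s².
In km: r₁ = 5.85 × 1.496×10^8 = 8.7516×10^8 km; r₂ = 1.40 × 1.496×10^8 = 2.0944×10^8 km.
The Hohmann ellipse has a_t = (r₁ + r₂)/2 = 5.423×10^8 km.
On the circular orbit at r = 2.0944×10^8 km, v_c = √(μ/r) = 25.1735 km/s.
Transfer-orbit speed at the same r (vis-viva, a = a_t): v_t = √[μ(2/r − 1/a_t)] = 31.9792 km/s.
Δv₂ = |v_t − v_c| = |31.9792 − 25.1735| = 6.806 km/s.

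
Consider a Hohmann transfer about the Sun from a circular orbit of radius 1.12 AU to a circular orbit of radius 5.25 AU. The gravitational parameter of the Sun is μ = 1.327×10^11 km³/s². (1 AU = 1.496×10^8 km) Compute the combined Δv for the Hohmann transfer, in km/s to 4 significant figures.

Δv = 13.28 km/s

In km: r₁ = 1.12 × 1.496×10^8 = 1.67552×10^8 km; r₂ = 5.25 × 1.496×10^8 = 7.854×10^8 km.
Transfer-ellipse semi-major axis a_t = (r₁ + r₂)/2 = (1.67552×10^8 + 7.854×10^8)/2 = 4.76476×10^8 km.
At r₁ the circular-orbit speed is v₁ = √(μ/r₁) = 28.142 km/s.
On the transfer ellipse at r₁, v² = μ(2/r − 1/a) gives v_p = √[μ(2/r₁ − 1/a_t)] = 36.131 km/s.
First burn Δv₁ = |v_p − v₁| = 7.989 km/s.
At r₂, v₂ = √(μ/r₂) = 12.998 km/s.
Transfer-orbit speed at r₂: v_a = √[μ(2/r₂ − 1/a_t)] = 7.7080 km/s.
Second burn Δv₂ = |v₂ − v_a| = 5.290 km/s.
Δv = Δv₁ + Δv₂ = 7.989 + 5.290 = 13.28 km/s.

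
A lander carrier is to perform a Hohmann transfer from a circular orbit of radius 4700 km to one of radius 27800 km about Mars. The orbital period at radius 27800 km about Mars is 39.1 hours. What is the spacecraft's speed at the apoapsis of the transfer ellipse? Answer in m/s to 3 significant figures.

v = 667 m/s

From Kepler's third law T² = 4π²r³/μ at r = 27800 km, T = 39.1 hours = 39.1 × 3600 s = 1.4076×10^5 s: μ = 4π²r³/T² = 42809.1 km³/s².
The Hohmann ellipse has a_t = (r₁ + r₂)/2 = 16250 km.
The apoapsis of the transfer ellipse is at r = 27800 km.
Vis-viva: v = √[μ(2/r − 1/a_t)] = √[42809.1 × (2/27800 − 1/16250)] = 0.6674 km/s.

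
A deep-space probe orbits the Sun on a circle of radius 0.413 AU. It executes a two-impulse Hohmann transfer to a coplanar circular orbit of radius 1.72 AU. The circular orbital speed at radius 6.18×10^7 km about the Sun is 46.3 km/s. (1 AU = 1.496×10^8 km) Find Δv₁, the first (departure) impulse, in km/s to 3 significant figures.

Δv₁ = 12.5 km/s

From the circular-orbit relation v² = μ/r at r = 6.18×10^7 km: μ = v²r = (46.3)² × 6.18×10^7 = 1.32480×10^11 km³/s².
In km: r₁ = 0.413 × 1.496×10^8 = 6.17848×10^7 km; r₂ = 1.72 × 1.496×10^8 = 2.57312×10^8 km.
The Hohmann ellipse has a_t = (r₁ + r₂)/2 = 1.595484×10^8 km.
Circular speed at r = 6.17848×10^7 km: v_c = √(μ/r) = 46.31 km/s.
Vis-viva on the transfer ellipse at r = 6.17848×10^7 km gives v_t = √[μ(2/r − 1/a_t)] = 58.81 km/s.
Δv₁ = |v_t − v_c| = |58.81 − 46.31| = 12.50 km/s.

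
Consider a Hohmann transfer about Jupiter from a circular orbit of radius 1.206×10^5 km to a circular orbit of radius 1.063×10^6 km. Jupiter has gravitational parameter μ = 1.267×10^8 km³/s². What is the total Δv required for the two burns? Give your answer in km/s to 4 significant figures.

Δv = 17.02 km/s

Transfer-ellipse semi-major axis a_t = (r₁ + r₂)/2 = (1.206×10^5 + 1.063×10^6)/2 = 5.918×10^5 km.
Circular speed at r₁: v₁ = √(μ/r₁) = √(1.267×10^8/1.206×10^5) = 32.41 km/s.
On the transfer ellipse at r₁, v² = μ(2/r − 1/a) gives v_p = √[μ(2/r₁ − 1/a_t)] = 43.44 km/s.
First burn Δv₁ = |v_p − v₁| = 11.03 km/s.
Circular speed at r₂: v₂ = √(μ/r₂) = 10.917 km/s.
Transfer-orbit speed at r₂: v_a = √[μ(2/r₂ − 1/a_t)] = 4.9284 km/s.
Second burn Δv₂ = |v₂ − v_a| = 5.989 km/s.
Δv = Δv₁ + Δv₂ = 11.03 + 5.989 = 17.02 km/s.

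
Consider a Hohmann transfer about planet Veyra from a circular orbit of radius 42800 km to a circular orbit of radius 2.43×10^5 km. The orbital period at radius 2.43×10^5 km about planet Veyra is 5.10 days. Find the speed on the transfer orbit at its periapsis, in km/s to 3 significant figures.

v = 10.8 km/s

From Kepler's third law T² = 4π²r³/μ at r = 2.43×10^5 km, T = 5.10 days = 5.10 × 86400 s = 4.4064×10^5 s: μ = 4π²r³/T² = 2.91750×10^6 km³/s².
The Hohmann ellipse has a_t = (r₁ + r₂)/2 = 1.429×10^5 km.
At periapsis, r = 42800 km.
From the vis-viva equation, v = √[μ(2/r − 1/a_t)] = 10.77 km/s.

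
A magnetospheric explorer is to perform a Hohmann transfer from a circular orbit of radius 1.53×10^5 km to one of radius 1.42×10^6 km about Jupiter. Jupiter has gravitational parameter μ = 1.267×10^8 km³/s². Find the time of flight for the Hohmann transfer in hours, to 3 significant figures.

Transfer-ellipse semi-major axis a_t = (r₁ + r₂)/2 = (1.530×10^5 + 1.420×10^6)/2 = 7.865×10^5 km.
Half the transfer-orbit period gives t = π√(a_t³/μ) = 1.947×10^5 s.
Converting: 1.947×10^5 s ÷ 3600 s/hour = 54.1 hours.

t = 54.1 hours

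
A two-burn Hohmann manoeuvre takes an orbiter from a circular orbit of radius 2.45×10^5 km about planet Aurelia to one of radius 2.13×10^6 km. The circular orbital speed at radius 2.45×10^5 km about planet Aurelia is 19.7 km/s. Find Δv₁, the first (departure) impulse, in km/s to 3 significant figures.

Δv₁ = 6.68 km/s

From the circular-orbit relation v² = μ/r at r = 2.45×10^5 km: μ = v²r = (19.7)² × 2.45×10^5 = 9.50820×10^7 km³/s².
Transfer-ellipse semi-major axis a_t = (r₁ + r₂)/2 = (2.450×10^5 + 2.130×10^6)/2 = 1.1875×10^6 km.
Circular speed at r = 2.450×10^5 km: v_c = √(μ/r) = 19.700 km/s.
Transfer-orbit speed at the same r (vis-viva, a = a_t): v_t = √[μ(2/r − 1/a_t)] = 26.384 km/s.
Δv₁ = |v_t − v_c| = |26.384 − 19.700| = 6.684 km/s.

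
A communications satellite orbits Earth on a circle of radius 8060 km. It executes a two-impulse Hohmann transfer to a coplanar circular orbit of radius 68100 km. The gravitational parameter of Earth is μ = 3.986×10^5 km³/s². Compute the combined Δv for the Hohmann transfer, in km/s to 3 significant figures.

Δv = 3.68 km/s

Transfer-ellipse semi-major axis a_t = (r₁ + r₂)/2 = (8060 + 68100)/2 = 38080 km.
At r₁ the circular-orbit speed is v₁ = √(μ/r₁) = 7.032 km/s.
On the transfer ellipse at r₁, vis-viva gives v_p = √[μ(2/r₁ − 1/a_t)] = 9.404 km/s.
First burn Δv₁ = |v_p − v₁| = 2.372 km/s.
Circular speed at r₂: v₂ = √(μ/r₂) = 2.419 km/s.
Transfer-orbit speed at r₂: v_a = √[μ(2/r₂ − 1/a_t)] = 1.113 km/s.
Second burn Δv₂ = |v₂ − v_a| = 1.306 km/s.
Total Δv = Δv₁ + Δv₂ = 3.678 km/s.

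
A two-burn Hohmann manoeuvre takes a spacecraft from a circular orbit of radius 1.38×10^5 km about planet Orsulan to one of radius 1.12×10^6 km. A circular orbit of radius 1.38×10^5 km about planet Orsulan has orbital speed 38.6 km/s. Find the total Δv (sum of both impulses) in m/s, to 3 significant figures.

From the circular-orbit relation v² = μ/r at r = 1.38×10^5 km: μ = v²r = (38.6)² × 1.38×10^5 = 2.05614×10^8 km³/s².
Semi-major axis of the transfer orbit: a_t = (1.380×10^5 + 1.120×10^6)/2 = 6.290×10^5 km.
At r₁ the circular-orbit speed is v₁ = √(μ/r₁) = 38.60 km/s.
Transfer-orbit speed at r₁ (vis-viva equation): v_p = √[μ(2/r₁ − 1/a_t)] = 51.51 km/s.
First burn Δv₁ = |v_p − v₁| = 12.91 km/s.
At r₂, v₂ = √(μ/r₂) = 13.5493 km/s.
Transfer-orbit speed at r₂: v_a = √[μ(2/r₂ − 1/a_t)] = 6.34647 km/s.
Second burn Δv₂ = |v₂ − v_a| = 7.203 km/s.
Δv = Δv₁ + Δv₂ = 12.91 + 7.203 = 20.11 km/s.

Δv = 20100 m/s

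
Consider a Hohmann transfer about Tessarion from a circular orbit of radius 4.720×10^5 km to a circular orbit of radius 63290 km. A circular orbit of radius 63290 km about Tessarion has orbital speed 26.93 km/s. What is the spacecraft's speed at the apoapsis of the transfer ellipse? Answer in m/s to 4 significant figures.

v = 4795 m/s

From the circular-orbit relation v² = μ/r at r = 63290 km: μ = v²r = (26.93)² × 63290 = 4.58995×10^7 km³/s².
The Hohmann ellipse has a_t = (r₁ + r₂)/2 = 2.67645×10^5 km.
The apoapsis of the transfer ellipse is at r = 4.720×10^5 km.
Applying v² = μ(2/r − 1/a_t): v = 4.795 km/s.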